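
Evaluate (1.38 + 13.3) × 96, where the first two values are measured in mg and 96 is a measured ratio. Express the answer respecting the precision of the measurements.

1.38 mg + 13.3 mg = 14.68 mg; the sum is limited to 1 decimal place (3 s.f.).
Carrying full precision, 14.68 × 96 = 1409.28 mg; 96 has 2 s.f., so the result keeps min(3, 2) = 2 s.f.
Rounded to 2 significant figures: 1.4 × 10³ mg.

1.4 × 10³ mg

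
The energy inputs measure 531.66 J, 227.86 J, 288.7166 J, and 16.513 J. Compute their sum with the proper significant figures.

1064.75 J

531.66 J + 227.86 J + 288.7166 J + 16.513 J = 1064.7496 J.
Addition/subtraction keeps the fewest decimal places: 531.66 → 2 decimal places, 227.86 → 2 decimal places, 288.7166 → 4 decimal places, 16.513 → 3 decimal places; limit is 2.
Rounded to 2 decimal places: 1064.75 J.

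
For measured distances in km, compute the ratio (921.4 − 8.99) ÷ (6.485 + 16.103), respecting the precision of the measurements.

40.39

921.4 − 8.99 = 912.41, limited to 1 d.p. → 4 s.f.; 6.485 + 16.103 = 22.588, limited to 3 d.p. → 5 s.f.
Carrying full precision, 912.41 ÷ 22.588 = 40.393571808…; keep min(4, 5) = 4 s.f.
Rounded to 4 significant figures: 40.39.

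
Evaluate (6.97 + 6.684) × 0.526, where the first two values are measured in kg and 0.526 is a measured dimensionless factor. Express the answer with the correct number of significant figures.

6.97 kg + 6.684 kg = 13.654 kg; the sum is limited to 2 decimal places (4 s.f.).
Carrying full precision, 13.654 × 0.526 = 7.182004 kg; 0.526 has 3 s.f., so the result keeps min(4, 3) = 3 s.f.
Rounded to 3 significant figures: 7.18 kg.

7.18 kg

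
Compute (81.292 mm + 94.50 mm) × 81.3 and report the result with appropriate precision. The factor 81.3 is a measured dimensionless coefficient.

1.43 × 10⁴ mm

81.292 mm + 94.50 mm = 175.792 mm; the sum is limited to 2 decimal places (5 s.f.).
Carrying full precision, 175.792 × 81.3 = 14291.8896 mm; 81.3 has 3 s.f., so the result keeps min(5, 3) = 3 s.f.
Rounded to 3 significant figures: 1.43 × 10⁴ mm.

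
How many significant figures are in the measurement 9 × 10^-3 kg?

1

9 × 10^-3: in scientific notation every digit of the coefficient is significant.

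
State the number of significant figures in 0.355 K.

0.355: leading zeros are not significant.

3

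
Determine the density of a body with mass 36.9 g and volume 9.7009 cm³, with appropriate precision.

3.80 g/cm³

density = 36.9 g ÷ 9.7009 cm³ = 3.80377078415… g/cm³.
36.9 has 3 significant figures; 9.7009 has 5.
Division/multiplication keeps the fewest: 3 significant figures.
Rounded: 3.80 g/cm³.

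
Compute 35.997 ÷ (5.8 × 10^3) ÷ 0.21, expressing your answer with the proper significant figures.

0.030

35.997 ÷ (5.8 × 10^3) ÷ 0.21 = 0.0295541871921…
Multiplication/division keeps the fewest significant figures: 35.997 → 5 s.f., 5.8 × 10^3 → 2 s.f., 0.21 → 2 s.f.; limit is 2.
Rounded to 2 significant figures: 0.030.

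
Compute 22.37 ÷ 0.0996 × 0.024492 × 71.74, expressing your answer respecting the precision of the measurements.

22.37 ÷ 0.0996 × 0.024492 × 71.74 = 394.631972988…
Multiplication/division keeps the fewest significant figures: 22.37 → 4 s.f., 0.0996 → 3 s.f., 0.024492 → 5 s.f., 71.74 → 4 s.f.; limit is 3.
Rounded to 3 significant figures: 395.

395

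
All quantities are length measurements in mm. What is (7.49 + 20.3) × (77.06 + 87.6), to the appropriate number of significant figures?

4.58 × 10^3 mm²

7.49 + 20.3 = 27.79, limited to 1 d.p. → 3 s.f.; 77.06 + 87.6 = 164.66, limited to 1 d.p. → 4 s.f.
Carrying full precision, 27.79 × 164.66 = 4575.9014; keep min(3, 4) = 3 s.f.
Rounded to 3 significant figures: 4.58 × 10^3 mm².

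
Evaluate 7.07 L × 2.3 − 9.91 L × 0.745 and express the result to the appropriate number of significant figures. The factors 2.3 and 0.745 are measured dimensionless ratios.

9 L

7.07 × 2.3 = 16.261 → 16 L (2 s.f., last digit at the 10^0 place).
9.91 × 0.745 = 7.38295 → 7.38 L (3 s.f., last digit at the 10^-2 place).
Difference: 8.87805 L; keep the coarser place, 10^0.
Result: 9 L.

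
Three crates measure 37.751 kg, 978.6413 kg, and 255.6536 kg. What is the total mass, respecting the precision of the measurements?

1272.046 kg

37.751 kg + 978.6413 kg + 255.6536 kg = 1272.0459 kg.
Addition/subtraction keeps the fewest decimal places: 37.751 → 3 decimal places, 978.6413 → 4 decimal places, 255.6536 → 4 decimal places; limit is 3.
Rounded to 3 decimal places: 1272.046 kg.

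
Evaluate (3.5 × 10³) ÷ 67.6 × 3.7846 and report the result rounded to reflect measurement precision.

2.0 × 10²

(3.5 × 10³) ÷ 67.6 × 3.7846 = 195.948224852…
Multiplication/division keeps the fewest significant figures: 3.5 × 10³ → 2 s.f., 67.6 → 3 s.f., 3.7846 → 5 s.f.; limit is 2.
Rounded to 2 significant figures: 2.0 × 10².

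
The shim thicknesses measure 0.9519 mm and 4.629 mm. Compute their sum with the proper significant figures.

5.581 mm

0.9519 mm + 4.629 mm = 5.5809 mm.
Addition/subtraction keeps the fewest decimal places: 0.9519 → 4 decimal places, 4.629 → 3 decimal places; limit is 3.
Rounded to 3 decimal places: 5.581 mm.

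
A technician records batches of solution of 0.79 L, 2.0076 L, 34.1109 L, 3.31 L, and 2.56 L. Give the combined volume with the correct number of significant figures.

42.78 L

0.79 L + 2.0076 L + 34.1109 L + 3.31 L + 2.56 L = 42.7785 L.
Addition/subtraction keeps the fewest decimal places: 0.79 → 2 decimal places, 2.0076 → 4 decimal places, 34.1109 → 4 decimal places, 3.31 → 2 decimal places, 2.56 → 2 decimal places; limit is 2.
Rounded to 2 decimal places: 42.78 L.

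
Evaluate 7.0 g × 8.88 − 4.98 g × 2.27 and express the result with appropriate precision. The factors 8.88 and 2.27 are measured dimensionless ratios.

51 g

7.0 × 8.88 = 62.16 → 62 g (2 s.f., last digit at the 10^0 place).
4.98 × 2.27 = 11.3046 → 11.3 g (3 s.f., last digit at the 10^-1 place).
Difference: 50.8554 g; keep the coarser place, 10^0.
Result: 51 g.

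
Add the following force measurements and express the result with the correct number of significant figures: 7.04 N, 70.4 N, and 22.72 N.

7.04 N + 70.4 N + 22.72 N = 100.16 N.
Addition/subtraction keeps the fewest decimal places: 7.04 → 2 decimal places, 70.4 → 1 decimal place, 22.72 → 2 decimal places; limit is 1.
Rounded to 1 decimal place: 100.2 N.

100.2 N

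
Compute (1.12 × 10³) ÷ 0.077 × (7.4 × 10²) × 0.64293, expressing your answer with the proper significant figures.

(1.12 × 10³) ÷ 0.077 × (7.4 × 10²) × 0.64293 = 6920264.72727…
Multiplication/division keeps the fewest significant figures: 1.12 × 10³ → 3 s.f., 0.077 → 2 s.f., 7.4 × 10² → 2 s.f., 0.64293 → 5 s.f.; limit is 2.
Rounded to 2 significant figures: 6.9 × 10⁶.

6.9 × 10⁶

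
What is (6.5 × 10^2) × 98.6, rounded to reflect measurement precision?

6.4 × 10^4

(6.5 × 10^2) × 98.6 = 64090
Multiplication/division keeps the fewest significant figures: 6.5 × 10^2 → 2 s.f., 98.6 → 3 s.f.; limit is 2.
Rounded to 2 significant figures: 6.4 × 10^4.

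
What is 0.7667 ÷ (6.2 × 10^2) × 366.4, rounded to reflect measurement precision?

0.7667 ÷ (6.2 × 10^2) × 366.4 = 0.453094967742…
Multiplication/division keeps the fewest significant figures: 0.7667 → 4 s.f., 6.2 × 10^2 → 2 s.f., 366.4 → 4 s.f.; limit is 2.
Rounded to 2 significant figures: 0.45.

0.45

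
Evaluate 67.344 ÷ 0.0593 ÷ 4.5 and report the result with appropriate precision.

2.5 × 10^2

67.344 ÷ 0.0593 ÷ 4.5 = 252.366498033…
Multiplication/division keeps the fewest significant figures: 67.344 → 5 s.f., 0.0593 → 3 s.f., 4.5 → 2 s.f.; limit is 2.
Rounded to 2 significant figures: 2.5 × 10^2.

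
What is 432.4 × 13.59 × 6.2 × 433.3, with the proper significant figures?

432.4 × 13.59 × 6.2 × 433.3 = 15786487.8814…
Multiplication/division keeps the fewest significant figures: 432.4 → 4 s.f., 13.59 → 4 s.f., 6.2 → 2 s.f., 433.3 → 4 s.f.; limit is 2.
Rounded to 2 significant figures: 1.6 × 10^7.

1.6 × 10^7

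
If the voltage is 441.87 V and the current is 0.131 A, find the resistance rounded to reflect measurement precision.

resistance = 441.87 V ÷ 0.131 A = 3373.05343511… Ω.
441.87 has 5 significant figures; 0.131 has 3.
Division/multiplication keeps the fewest: 3 significant figures.
Rounded: 3.37 × 10³ Ω.

3.37 × 10³ Ω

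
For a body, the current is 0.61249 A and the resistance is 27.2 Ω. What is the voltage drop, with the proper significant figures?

voltage drop = 0.61249 A × 27.2 Ω = 16.659728 V.
0.61249 has 5 significant figures; 27.2 has 3.
Division/multiplication keeps the fewest: 3 significant figures.
Rounded: 16.7 V.

16.7 V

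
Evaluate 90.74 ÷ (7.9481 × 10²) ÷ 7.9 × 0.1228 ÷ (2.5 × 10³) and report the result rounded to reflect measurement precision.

90.74 ÷ (7.9481 × 10²) ÷ 7.9 × 0.1228 ÷ (2.5 × 10³) = 7.09850216571 × 10^-7…
Multiplication/division keeps the fewest significant figures: 90.74 → 4 s.f., 7.9481 × 10² → 5 s.f., 7.9 → 2 s.f., 0.1228 → 4 s.f., 2.5 × 10³ → 2 s.f.; limit is 2.
Rounded to 2 significant figures: 7.1 × 10⁻⁷.

7.1 × 10⁻⁷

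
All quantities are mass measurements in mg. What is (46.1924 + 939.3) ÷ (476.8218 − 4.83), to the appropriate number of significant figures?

2.088

46.1924 + 939.3 = 985.4924, limited to 1 d.p. → 4 s.f.; 476.8218 − 4.83 = 471.9918, limited to 2 d.p. → 5 s.f.
Carrying full precision, 985.4924 ÷ 471.9918 = 2.08794390072…; keep min(4, 5) = 4 s.f.
Rounded to 4 significant figures: 2.088.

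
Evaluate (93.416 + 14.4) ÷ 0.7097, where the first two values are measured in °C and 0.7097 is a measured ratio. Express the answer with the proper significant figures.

151.9 °C

93.416 °C + 14.4 °C = 107.816 °C; the sum is limited to 1 decimal place (4 s.f.).
Carrying full precision, 107.816 ÷ 0.7097 = 151.917711709… °C; 0.7097 has 4 s.f., so the result keeps min(4, 4) = 4 s.f.
Rounded to 4 significant figures: 151.9 °C.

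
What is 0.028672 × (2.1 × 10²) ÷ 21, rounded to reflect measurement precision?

0.028672 × (2.1 × 10²) ÷ 21 = 0.28672
Multiplication/division keeps the fewest significant figures: 0.028672 → 5 s.f., 2.1 × 10² → 2 s.f., 21 → 2 s.f.; limit is 2.
Rounded to 2 significant figures: 0.29.

0.29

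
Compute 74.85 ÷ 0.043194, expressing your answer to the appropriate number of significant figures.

1733

74.85 ÷ 0.043194 = 1732.87956661…
Multiplication/division keeps the fewest significant figures: 74.85 → 4 s.f., 0.043194 → 5 s.f.; limit is 4.
Rounded to 4 significant figures: 1733.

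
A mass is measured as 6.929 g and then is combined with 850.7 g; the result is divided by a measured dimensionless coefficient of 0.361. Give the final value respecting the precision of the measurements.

6.929 g + 850.7 g = 857.629 g; the sum is limited to 1 decimal place (4 s.f.).
Carrying full precision, 857.629 ÷ 0.361 = 2375.70360111… g; 0.361 has 3 s.f., so the result keeps min(4, 3) = 3 s.f.
Rounded to 3 significant figures: 2.38 × 10³ g.

2.38 × 10³ g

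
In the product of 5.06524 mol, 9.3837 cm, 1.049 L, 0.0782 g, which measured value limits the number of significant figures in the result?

0.0782 g

5.06524 mol → 6 s.f.; 9.3837 cm → 5 s.f.; 1.049 L → 4 s.f.; 0.0782 g → 3 s.f.
The fewest is 3 significant figures, from 0.0782 g.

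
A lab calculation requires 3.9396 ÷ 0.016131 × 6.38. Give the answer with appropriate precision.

3.9396 ÷ 0.016131 × 6.38 = 1558.15808071…
Multiplication/division keeps the fewest significant figures: 3.9396 → 5 s.f., 0.016131 → 5 s.f., 6.38 → 3 s.f.; limit is 3.
Rounded to 3 significant figures: 1.56 × 10³.

1.56 × 10³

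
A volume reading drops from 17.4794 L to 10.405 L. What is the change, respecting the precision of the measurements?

17.4794 L − 10.405 L = 7.0744 L.
Addition/subtraction keeps the fewest decimal places: 17.4794 → 4 decimal places, 10.405 → 3 decimal places; limit is 3.
Rounded to 3 decimal places: 7.074 L.

7.074 L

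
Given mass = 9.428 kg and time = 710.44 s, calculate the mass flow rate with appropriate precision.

mass flow rate = 9.428 kg ÷ 710.44 s = 0.0132706491752… kg/s.
9.428 has 4 significant figures; 710.44 has 5.
Division/multiplication keeps the fewest: 4 significant figures.
Rounded: 0.01327 kg/s.

0.01327 kg/s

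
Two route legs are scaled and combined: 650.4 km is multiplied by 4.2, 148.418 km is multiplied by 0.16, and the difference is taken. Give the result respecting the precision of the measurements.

650.4 × 4.2 = 2731.68 → 2.7 × 10³ km (2 s.f., last digit at the 10^2 place).
148.418 × 0.16 = 23.74688 → 24 km (2 s.f., last digit at the 10^0 place).
Difference: 2707.93312 km; keep the coarser place, 10^2.
Result: 2.7 × 10³ km.

2.7 × 10³ km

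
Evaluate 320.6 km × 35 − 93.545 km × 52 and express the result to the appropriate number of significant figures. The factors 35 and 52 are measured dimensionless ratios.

320.6 × 35 = 11221 → 1.1 × 10⁴ km (2 s.f., last digit at the 10^3 place).
93.545 × 52 = 4864.34 → 4.9 × 10³ km (2 s.f., last digit at the 10^2 place).
Difference: 6356.66 km; keep the coarser place, 10^3.
Result: 6 × 10³ km.

6 × 10³ km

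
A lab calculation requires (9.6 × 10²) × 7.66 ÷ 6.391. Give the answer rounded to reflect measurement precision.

(9.6 × 10²) × 7.66 ÷ 6.391 = 1150.61805664…
Multiplication/division keeps the fewest significant figures: 9.6 × 10² → 2 s.f., 7.66 → 3 s.f., 6.391 → 4 s.f.; limit is 2.
Rounded to 2 significant figures: 1.2 × 10³.

1.2 × 10³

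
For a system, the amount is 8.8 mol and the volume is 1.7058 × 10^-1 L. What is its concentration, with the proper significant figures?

concentration = 8.8 mol ÷ 1.7058 × 10^-1 L = 51.5886973854… mol/L.
8.8 has 2 significant figures; 1.7058 × 10^-1 has 5.
Division/multiplication keeps the fewest: 2 significant figures.
Rounded: 52 mol/L.

52 mol/L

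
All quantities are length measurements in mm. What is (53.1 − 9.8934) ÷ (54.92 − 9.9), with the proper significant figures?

53.1 − 9.8934 = 43.2066, limited to 1 d.p. → 3 s.f.; 54.92 − 9.9 = 45.02, limited to 1 d.p. → 3 s.f.
Carrying full precision, 43.2066 ÷ 45.02 = 0.959720124389…; keep min(3, 3) = 3 s.f.
Rounded to 3 significant figures: 0.960.

0.960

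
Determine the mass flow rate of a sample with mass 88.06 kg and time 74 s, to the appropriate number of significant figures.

mass flow rate = 88.06 kg ÷ 74 s = 1.19 kg/s.
88.06 has 4 significant figures; 74 has 2.
Division/multiplication keeps the fewest: 2 significant figures.
Rounded: 1.2 kg/s.

1.2 kg/s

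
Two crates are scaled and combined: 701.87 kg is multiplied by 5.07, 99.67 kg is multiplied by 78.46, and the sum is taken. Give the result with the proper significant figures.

701.87 × 5.07 = 3558.4809 → 3.56 × 10^3 kg (3 s.f., last digit at the 10^1 place).
99.67 × 78.46 = 7820.1082 → 7.820 × 10^3 kg (4 s.f., last digit at the 10^0 place).
Sum: 11378.5891 kg; keep the coarser place, 10^1.
Result: 1.138 × 10^4 kg.

1.138 × 10^4 kg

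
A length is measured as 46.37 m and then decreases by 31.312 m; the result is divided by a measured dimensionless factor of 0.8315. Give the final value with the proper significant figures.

18.11 m

46.37 m − 31.312 m = 15.058 m; the difference is limited to 2 decimal places (4 s.f.).
Carrying full precision, 15.058 ÷ 0.8315 = 18.1094407697… m; 0.8315 has 4 s.f., so the result keeps min(4, 4) = 4 s.f.
Rounded to 4 significant figures: 18.11 m.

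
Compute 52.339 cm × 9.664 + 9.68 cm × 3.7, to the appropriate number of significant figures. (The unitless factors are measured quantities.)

542 cm

52.339 × 9.664 = 505.804096 → 505.8 cm (4 s.f., last digit at the 10^-1 place).
9.68 × 3.7 = 35.816 → 36 cm (2 s.f., last digit at the 10^0 place).
Sum: 541.620096 cm; keep the coarser place, 10^0.
Result: 542 cm.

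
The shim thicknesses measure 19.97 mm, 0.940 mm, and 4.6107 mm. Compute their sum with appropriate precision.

25.52 mm

19.97 mm + 0.940 mm + 4.6107 mm = 25.5207 mm.
Addition/subtraction keeps the fewest decimal places: 19.97 → 2 decimal places, 0.940 → 3 decimal places, 4.6107 → 4 decimal places; limit is 2.
Rounded to 2 decimal places: 25.52 mm.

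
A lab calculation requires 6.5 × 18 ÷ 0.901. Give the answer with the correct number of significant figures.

1.3 × 10^2

6.5 × 18 ÷ 0.901 = 129.855715871…
Multiplication/division keeps the fewest significant figures: 6.5 → 2 s.f., 18 → 2 s.f., 0.901 → 3 s.f.; limit is 2.
Rounded to 2 significant figures: 1.3 × 10^2.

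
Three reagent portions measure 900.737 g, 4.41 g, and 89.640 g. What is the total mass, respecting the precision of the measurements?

900.737 g + 4.41 g + 89.640 g = 994.787 g.
Addition/subtraction keeps the fewest decimal places: 900.737 → 3 decimal places, 4.41 → 2 decimal places, 89.640 → 3 decimal places; limit is 2.
Rounded to 2 decimal places: 9.9479 × 10² g.

9.9479 × 10² g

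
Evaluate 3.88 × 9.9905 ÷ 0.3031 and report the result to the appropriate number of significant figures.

3.88 × 9.9905 ÷ 0.3031 = 127.888947542…
Multiplication/division keeps the fewest significant figures: 3.88 → 3 s.f., 9.9905 → 5 s.f., 0.3031 → 4 s.f.; limit is 3.
Rounded to 3 significant figures: 1.28 × 10^2.

1.28 × 10^2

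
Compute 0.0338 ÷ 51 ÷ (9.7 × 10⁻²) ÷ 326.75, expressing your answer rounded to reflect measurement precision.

0.0338 ÷ 51 ÷ (9.7 × 10⁻²) ÷ 326.75 = 0.0000209102484809…
Multiplication/division keeps the fewest significant figures: 0.0338 → 3 s.f., 51 → 2 s.f., 9.7 × 10⁻² → 2 s.f., 326.75 → 5 s.f.; limit is 2.
Rounded to 2 significant figures: 2.1 × 10⁻⁵.

2.1 × 10⁻⁵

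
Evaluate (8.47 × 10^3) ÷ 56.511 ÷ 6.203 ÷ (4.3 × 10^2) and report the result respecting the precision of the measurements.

(8.47 × 10^3) ÷ 56.511 ÷ 6.203 ÷ (4.3 × 10^2) = 0.0561927363711…
Multiplication/division keeps the fewest significant figures: 8.47 × 10^3 → 3 s.f., 56.511 → 5 s.f., 6.203 → 4 s.f., 4.3 × 10^2 → 2 s.f.; limit is 2.
Rounded to 2 significant figures: 0.056.

0.056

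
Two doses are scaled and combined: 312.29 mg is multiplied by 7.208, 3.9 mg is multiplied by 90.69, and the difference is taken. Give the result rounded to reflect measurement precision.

312.29 × 7.208 = 2250.98632 → 2.251 × 10^3 mg (4 s.f., last digit at the 10^0 place).
3.9 × 90.69 = 353.691 → 3.5 × 10^2 mg (2 s.f., last digit at the 10^1 place).
Difference: 1897.29532 mg; keep the coarser place, 10^1.
Result: 1.90 × 10^3 mg.

1.90 × 10^3 mg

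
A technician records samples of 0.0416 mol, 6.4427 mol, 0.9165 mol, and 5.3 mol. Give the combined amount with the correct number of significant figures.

12.7 mol

0.0416 mol + 6.4427 mol + 0.9165 mol + 5.3 mol = 12.7008 mol.
Addition/subtraction keeps the fewest decimal places: 0.0416 → 4 decimal places, 6.4427 → 4 decimal places, 0.9165 → 4 decimal places, 5.3 → 1 decimal place; limit is 1.
Rounded to 1 decimal place: 12.7 mol.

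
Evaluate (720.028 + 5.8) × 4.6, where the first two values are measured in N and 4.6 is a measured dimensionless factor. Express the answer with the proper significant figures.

720.028 N + 5.8 N = 725.828 N; the sum is limited to 1 decimal place (4 s.f.).
Carrying full precision, 725.828 × 4.6 = 3338.8088 N; 4.6 has 2 s.f., so the result keeps min(4, 2) = 2 s.f.
Rounded to 2 significant figures: 3.3 × 10³ N.

3.3 × 10³ N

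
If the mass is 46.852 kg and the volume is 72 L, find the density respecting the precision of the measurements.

density = 46.852 kg ÷ 72 L = 0.650722222222… kg/L.
46.852 has 5 significant figures; 72 has 2.
Division/multiplication keeps the fewest: 2 significant figures.
Rounded: 6.5 × 10^-1 kg/L.

6.5 × 10^-1 kg/L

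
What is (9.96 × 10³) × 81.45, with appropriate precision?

8.11 × 10⁵

(9.96 × 10³) × 81.45 = 811242
Multiplication/division keeps the fewest significant figures: 9.96 × 10³ → 3 s.f., 81.45 → 4 s.f.; limit is 3.
Rounded to 3 significant figures: 8.11 × 10⁵.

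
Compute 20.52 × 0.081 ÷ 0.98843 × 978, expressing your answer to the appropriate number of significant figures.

1.6 × 10^3

20.52 × 0.081 ÷ 0.98843 × 978 = 1644.58116407…
Multiplication/division keeps the fewest significant figures: 20.52 → 4 s.f., 0.081 → 2 s.f., 0.98843 → 5 s.f., 978 → 3 s.f.; limit is 2.
Rounded to 2 significant figures: 1.6 × 10^3.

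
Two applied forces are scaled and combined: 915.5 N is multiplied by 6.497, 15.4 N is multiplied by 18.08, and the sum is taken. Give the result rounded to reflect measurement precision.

6226 N

915.5 × 6.497 = 5948.0035 → 5948 N (4 s.f., last digit at the 10^0 place).
15.4 × 18.08 = 278.432 → 278 N (3 s.f., last digit at the 10^0 place).
Sum: 6226.4355 N; keep the coarser place, 10^0.
Result: 6226 N.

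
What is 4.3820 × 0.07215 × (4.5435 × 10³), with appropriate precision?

4.3820 × 0.07215 × (4.5435 × 10³) = 1436.47886655
Multiplication/division keeps the fewest significant figures: 4.3820 → 5 s.f., 0.07215 → 4 s.f., 4.5435 × 10³ → 5 s.f.; limit is 4.
Rounded to 4 significant figures: 1.436 × 10³.

1.436 × 10³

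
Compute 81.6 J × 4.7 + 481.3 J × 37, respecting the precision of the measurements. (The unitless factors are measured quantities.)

81.6 × 4.7 = 383.52 → 3.8 × 10^2 J (2 s.f., last digit at the 10^1 place).
481.3 × 37 = 17808.1 → 1.8 × 10^4 J (2 s.f., last digit at the 10^3 place).
Sum: 18191.62 J; keep the coarser place, 10^3.
Result: 1.8 × 10^4 J.

1.8 × 10^4 J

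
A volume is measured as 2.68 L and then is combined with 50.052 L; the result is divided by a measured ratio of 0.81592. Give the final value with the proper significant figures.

2.68 L + 50.052 L = 52.732 L; the sum is limited to 2 decimal places (4 s.f.).
Carrying full precision, 52.732 ÷ 0.81592 = 64.6288851848… L; 0.81592 has 5 s.f., so the result keeps min(4, 5) = 4 s.f.
Rounded to 4 significant figures: 64.63 L.

64.63 L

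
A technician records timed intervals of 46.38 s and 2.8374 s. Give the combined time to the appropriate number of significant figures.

49.22 s

46.38 s + 2.8374 s = 49.2174 s.
Addition/subtraction keeps the fewest decimal places: 46.38 → 2 decimal places, 2.8374 → 4 decimal places; limit is 2.
Rounded to 2 decimal places: 49.22 s.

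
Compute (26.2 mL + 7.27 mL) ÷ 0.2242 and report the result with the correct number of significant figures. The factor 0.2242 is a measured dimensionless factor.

26.2 mL + 7.27 mL = 33.47 mL; the sum is limited to 1 decimal place (3 s.f.).
Carrying full precision, 33.47 ÷ 0.2242 = 149.286351472… mL; 0.2242 has 4 s.f., so the result keeps min(3, 4) = 3 s.f.
Rounded to 3 significant figures: 149 mL.

149 mL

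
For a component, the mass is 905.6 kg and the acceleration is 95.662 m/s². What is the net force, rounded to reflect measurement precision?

net force = 905.6 kg × 95.662 m/s² = 86631.5072 N.
905.6 has 4 significant figures; 95.662 has 5.
Division/multiplication keeps the fewest: 4 significant figures.
Rounded: 8.663 × 10⁴ N.

8.663 × 10⁴ N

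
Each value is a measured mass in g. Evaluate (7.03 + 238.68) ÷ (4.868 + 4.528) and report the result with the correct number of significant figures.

7.03 + 238.68 = 245.71, limited to 2 d.p. → 5 s.f.; 4.868 + 4.528 = 9.396, limited to 3 d.p. → 4 s.f.
Carrying full precision, 245.71 ÷ 9.396 = 26.15048957…; keep min(5, 4) = 4 s.f.
Rounded to 4 significant figures: 26.15.

26.15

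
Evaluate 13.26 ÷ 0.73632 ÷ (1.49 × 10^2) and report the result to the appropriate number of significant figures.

13.26 ÷ 0.73632 ÷ (1.49 × 10^2) = 0.120862245478…
Multiplication/division keeps the fewest significant figures: 13.26 → 4 s.f., 0.73632 → 5 s.f., 1.49 × 10^2 → 3 s.f.; limit is 3.
Rounded to 3 significant figures: 0.121.

0.121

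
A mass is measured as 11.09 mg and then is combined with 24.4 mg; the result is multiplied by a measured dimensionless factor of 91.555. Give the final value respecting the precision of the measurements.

3.25 × 10³ mg

11.09 mg + 24.4 mg = 35.49 mg; the sum is limited to 1 decimal place (3 s.f.).
Carrying full precision, 35.49 × 91.555 = 3249.28695 mg; 91.555 has 5 s.f., so the result keeps min(3, 5) = 3 s.f.
Rounded to 3 significant figures: 3.25 × 10³ mg.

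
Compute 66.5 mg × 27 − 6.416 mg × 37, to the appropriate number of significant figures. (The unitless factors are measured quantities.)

1.6 × 10^3 mg

66.5 × 27 = 1795.5 → 1.8 × 10^3 mg (2 s.f., last digit at the 10^2 place).
6.416 × 37 = 237.392 → 2.4 × 10^2 mg (2 s.f., last digit at the 10^1 place).
Difference: 1558.108 mg; keep the coarser place, 10^2.
Result: 1.6 × 10^3 mg.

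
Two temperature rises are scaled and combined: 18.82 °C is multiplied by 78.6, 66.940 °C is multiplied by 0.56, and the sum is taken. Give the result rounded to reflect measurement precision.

1.52 × 10³ °C

18.82 × 78.6 = 1479.252 → 1.48 × 10³ °C (3 s.f., last digit at the 10^1 place).
66.940 × 0.56 = 37.4864 → 37 °C (2 s.f., last digit at the 10^0 place).
Sum: 1516.7384 °C; keep the coarser place, 10^1.
Result: 1.52 × 10³ °C.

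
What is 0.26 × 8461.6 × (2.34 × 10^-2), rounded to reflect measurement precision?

0.26 × 8461.6 × (2.34 × 10^-2) = 51.4803744
Multiplication/division keeps the fewest significant figures: 0.26 → 2 s.f., 8461.6 → 5 s.f., 2.34 × 10^-2 → 3 s.f.; limit is 2.
Rounded to 2 significant figures: 51.

51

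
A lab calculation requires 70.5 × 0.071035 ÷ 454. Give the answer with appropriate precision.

0.0110

70.5 × 0.071035 ÷ 454 = 0.0110307654185…
Multiplication/division keeps the fewest significant figures: 70.5 → 3 s.f., 0.071035 → 5 s.f., 454 → 3 s.f.; limit is 3.
Rounded to 3 significant figures: 0.0110.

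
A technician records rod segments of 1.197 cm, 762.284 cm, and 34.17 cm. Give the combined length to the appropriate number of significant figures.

1.197 cm + 762.284 cm + 34.17 cm = 797.651 cm.
Addition/subtraction keeps the fewest decimal places: 1.197 → 3 decimal places, 762.284 → 3 decimal places, 34.17 → 2 decimal places; limit is 2.
Rounded to 2 decimal places: 797.65 cm.

797.65 cm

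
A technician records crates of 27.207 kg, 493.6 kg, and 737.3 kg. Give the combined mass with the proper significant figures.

27.207 kg + 493.6 kg + 737.3 kg = 1258.107 kg.
Addition/subtraction keeps the fewest decimal places: 27.207 → 3 decimal places, 493.6 → 1 decimal place, 737.3 → 1 decimal place; limit is 1.
Rounded to 1 decimal place: 1258.1 kg.

1258.1 kg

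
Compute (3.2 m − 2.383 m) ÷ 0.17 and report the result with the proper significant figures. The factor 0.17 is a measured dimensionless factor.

5 m

3.2 m − 2.383 m = 0.817 m; the difference is limited to 1 decimal place (1 s.f.).
Carrying full precision, 0.817 ÷ 0.17 = 4.80588235294… m; 0.17 has 2 s.f., so the result keeps min(1, 2) = 1 s.f.
Rounded to 1 significant figure: 5 m.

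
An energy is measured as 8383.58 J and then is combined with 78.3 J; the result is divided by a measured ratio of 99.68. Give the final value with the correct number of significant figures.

8383.58 J + 78.3 J = 8461.88 J; the sum is limited to 1 decimal place (5 s.f.).
Carrying full precision, 8461.88 ÷ 99.68 = 84.8904494382… J; 99.68 has 4 s.f., so the result keeps min(5, 4) = 4 s.f.
Rounded to 4 significant figures: 84.89 J.

84.89 J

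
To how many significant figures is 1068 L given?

4

1068: zeros between nonzero digits are significant.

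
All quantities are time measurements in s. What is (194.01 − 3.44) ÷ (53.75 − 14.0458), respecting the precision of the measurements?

4.800

194.01 − 3.44 = 190.57, limited to 2 d.p. → 5 s.f.; 53.75 − 14.0458 = 39.7042, limited to 2 d.p. → 4 s.f.
Carrying full precision, 190.57 ÷ 39.7042 = 4.79974410768…; keep min(5, 4) = 4 s.f.
Rounded to 4 significant figures: 4.800.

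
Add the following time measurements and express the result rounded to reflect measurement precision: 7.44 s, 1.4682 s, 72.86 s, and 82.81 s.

7.44 s + 1.4682 s + 72.86 s + 82.81 s = 164.5782 s.
Addition/subtraction keeps the fewest decimal places: 7.44 → 2 decimal places, 1.4682 → 4 decimal places, 72.86 → 2 decimal places, 82.81 → 2 decimal places; limit is 2.
Rounded to 2 decimal places: 164.58 s.

164.58 s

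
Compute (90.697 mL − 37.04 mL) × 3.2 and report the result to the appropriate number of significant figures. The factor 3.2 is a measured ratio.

1.7 × 10² mL

90.697 mL − 37.04 mL = 53.657 mL; the difference is limited to 2 decimal places (4 s.f.).
Carrying full precision, 53.657 × 3.2 = 171.7024 mL; 3.2 has 2 s.f., so the result keeps min(4, 2) = 2 s.f.
Rounded to 2 significant figures: 1.7 × 10² mL.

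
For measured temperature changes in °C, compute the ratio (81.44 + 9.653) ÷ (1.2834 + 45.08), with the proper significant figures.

1.965

81.44 + 9.653 = 91.093, limited to 2 d.p. → 4 s.f.; 1.2834 + 45.08 = 46.3634, limited to 2 d.p. → 4 s.f.
Carrying full precision, 91.093 ÷ 46.3634 = 1.96476099682…; keep min(4, 4) = 4 s.f.
Rounded to 4 significant figures: 1.965.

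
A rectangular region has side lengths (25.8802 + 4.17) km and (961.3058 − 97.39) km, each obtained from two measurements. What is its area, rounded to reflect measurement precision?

2.596 × 10^4 km²

25.8802 + 4.17 = 30.0502, limited to 2 d.p. → 4 s.f.; 961.3058 − 97.39 = 863.9158, limited to 2 d.p. → 5 s.f.
Carrying full precision, 30.0502 × 863.9158 = 25960.8425732…; keep min(4, 5) = 4 s.f.
Rounded to 4 significant figures: 2.596 × 10^4 km².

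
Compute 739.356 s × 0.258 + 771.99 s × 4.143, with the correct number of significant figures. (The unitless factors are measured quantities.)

739.356 × 0.258 = 190.753848 → 191 s (3 s.f., last digit at the 10^0 place).
771.99 × 4.143 = 3198.35457 → 3.198 × 10³ s (4 s.f., last digit at the 10^0 place).
Sum: 3389.108418 s; keep the coarser place, 10^0.
Result: 3389 s.

3389 s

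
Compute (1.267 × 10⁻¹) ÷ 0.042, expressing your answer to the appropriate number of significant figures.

(1.267 × 10⁻¹) ÷ 0.042 = 3.01666666667…
Multiplication/division keeps the fewest significant figures: 1.267 × 10⁻¹ → 4 s.f., 0.042 → 2 s.f.; limit is 2.
Rounded to 2 significant figures: 3.0.

3.0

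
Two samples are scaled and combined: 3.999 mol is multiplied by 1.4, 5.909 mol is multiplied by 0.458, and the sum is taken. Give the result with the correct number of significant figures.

3.999 × 1.4 = 5.5986 → 5.6 mol (2 s.f., last digit at the 10^-1 place).
5.909 × 0.458 = 2.706322 → 2.71 mol (3 s.f., last digit at the 10^-2 place).
Sum: 8.304922 mol; keep the coarser place, 10^-1.
Result: 8.3 mol.

8.3 mol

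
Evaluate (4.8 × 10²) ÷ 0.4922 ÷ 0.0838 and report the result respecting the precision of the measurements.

1.2 × 10⁴

(4.8 × 10²) ÷ 0.4922 ÷ 0.0838 = 11637.3905479…
Multiplication/division keeps the fewest significant figures: 4.8 × 10² → 2 s.f., 0.4922 → 4 s.f., 0.0838 → 3 s.f.; limit is 2.
Rounded to 2 significant figures: 1.2 × 10⁴.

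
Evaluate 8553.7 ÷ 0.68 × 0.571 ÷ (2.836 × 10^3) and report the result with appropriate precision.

2.5

8553.7 ÷ 0.68 × 0.571 ÷ (2.836 × 10^3) = 2.53264887372…
Multiplication/division keeps the fewest significant figures: 8553.7 → 5 s.f., 0.68 → 2 s.f., 0.571 → 3 s.f., 2.836 × 10^3 → 4 s.f.; limit is 2.
Rounded to 2 significant figures: 2.5.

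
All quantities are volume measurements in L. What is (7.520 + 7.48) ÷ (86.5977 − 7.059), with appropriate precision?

7.520 + 7.48 = 15.000, limited to 2 d.p. → 4 s.f.; 86.5977 − 7.059 = 79.5387, limited to 3 d.p. → 5 s.f.
Carrying full precision, 15.000 ÷ 79.5387 = 0.188587442339…; keep min(4, 5) = 4 s.f.
Rounded to 4 significant figures: 0.1886.

0.1886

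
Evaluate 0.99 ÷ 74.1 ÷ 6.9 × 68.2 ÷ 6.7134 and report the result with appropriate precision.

0.99 ÷ 74.1 ÷ 6.9 × 68.2 ÷ 6.7134 = 0.0196702439609…
Multiplication/division keeps the fewest significant figures: 0.99 → 2 s.f., 74.1 → 3 s.f., 6.9 → 2 s.f., 68.2 → 3 s.f., 6.7134 → 5 s.f.; limit is 2.
Rounded to 2 significant figures: 0.020.

0.020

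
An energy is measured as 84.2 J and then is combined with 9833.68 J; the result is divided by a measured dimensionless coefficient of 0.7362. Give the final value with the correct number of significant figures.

1.347 × 10⁴ J

84.2 J + 9833.68 J = 9917.88 J; the sum is limited to 1 decimal place (5 s.f.).
Carrying full precision, 9917.88 ÷ 0.7362 = 13471.7196414… J; 0.7362 has 4 s.f., so the result keeps min(5, 4) = 4 s.f.
Rounded to 4 significant figures: 1.347 × 10⁴ J.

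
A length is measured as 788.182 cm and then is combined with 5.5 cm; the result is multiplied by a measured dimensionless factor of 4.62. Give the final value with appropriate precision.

788.182 cm + 5.5 cm = 793.682 cm; the sum is limited to 1 decimal place (4 s.f.).
Carrying full precision, 793.682 × 4.62 = 3666.81084 cm; 4.62 has 3 s.f., so the result keeps min(4, 3) = 3 s.f.
Rounded to 3 significant figures: 3.67 × 10^3 cm.

3.67 × 10^3 cm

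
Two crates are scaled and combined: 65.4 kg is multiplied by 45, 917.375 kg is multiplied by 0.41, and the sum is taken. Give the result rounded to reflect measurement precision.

65.4 × 45 = 2943 → 2.9 × 10^3 kg (2 s.f., last digit at the 10^2 place).
917.375 × 0.41 = 376.12375 → 3.8 × 10^2 kg (2 s.f., last digit at the 10^1 place).
Sum: 3319.12375 kg; keep the coarser place, 10^2.
Result: 3.3 × 10^3 kg.

3.3 × 10^3 kg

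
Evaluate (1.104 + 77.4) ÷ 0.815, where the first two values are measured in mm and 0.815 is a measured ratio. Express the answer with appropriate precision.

96.3 mm

1.104 mm + 77.4 mm = 78.504 mm; the sum is limited to 1 decimal place (3 s.f.).
Carrying full precision, 78.504 ÷ 0.815 = 96.3239263804… mm; 0.815 has 3 s.f., so the result keeps min(3, 3) = 3 s.f.
Rounded to 3 significant figures: 96.3 mm.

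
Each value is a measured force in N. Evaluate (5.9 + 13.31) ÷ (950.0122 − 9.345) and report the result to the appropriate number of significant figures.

0.0204

5.9 + 13.31 = 19.21, limited to 1 d.p. → 3 s.f.; 950.0122 − 9.345 = 940.6672, limited to 3 d.p. → 6 s.f.
Carrying full precision, 19.21 ÷ 940.6672 = 0.0204216751684…; keep min(3, 6) = 3 s.f.
Rounded to 3 significant figures: 0.0204.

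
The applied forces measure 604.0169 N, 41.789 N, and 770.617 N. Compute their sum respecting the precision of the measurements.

1416.423 N

604.0169 N + 41.789 N + 770.617 N = 1416.4229 N.
Addition/subtraction keeps the fewest decimal places: 604.0169 → 4 decimal places, 41.789 → 3 decimal places, 770.617 → 3 decimal places; limit is 3.
Rounded to 3 decimal places: 1416.423 N.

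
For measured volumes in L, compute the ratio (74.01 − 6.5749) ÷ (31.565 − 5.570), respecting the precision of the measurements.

74.01 − 6.5749 = 67.4351, limited to 2 d.p. → 4 s.f.; 31.565 − 5.570 = 25.995, limited to 3 d.p. → 5 s.f.
Carrying full precision, 67.4351 ÷ 25.995 = 2.59415656857…; keep min(4, 5) = 4 s.f.
Rounded to 4 significant figures: 2.594.

2.594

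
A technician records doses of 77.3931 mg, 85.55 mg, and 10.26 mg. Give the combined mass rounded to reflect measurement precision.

173.20 mg

77.3931 mg + 85.55 mg + 10.26 mg = 173.2031 mg.
Addition/subtraction keeps the fewest decimal places: 77.3931 → 4 decimal places, 85.55 → 2 decimal places, 10.26 → 2 decimal places; limit is 2.
Rounded to 2 decimal places: 173.20 mg.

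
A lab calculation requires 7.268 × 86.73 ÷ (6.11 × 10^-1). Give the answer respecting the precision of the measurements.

7.268 × 86.73 ÷ (6.11 × 10^-1) = 1031.67535188…
Multiplication/division keeps the fewest significant figures: 7.268 → 4 s.f., 86.73 → 4 s.f., 6.11 × 10^-1 → 3 s.f.; limit is 3.
Rounded to 3 significant figures: 1.03 × 10^3.

1.03 × 10^3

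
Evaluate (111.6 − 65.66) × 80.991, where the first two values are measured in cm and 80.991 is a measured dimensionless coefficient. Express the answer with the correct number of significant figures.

111.6 cm − 65.66 cm = 45.94 cm; the difference is limited to 1 decimal place (3 s.f.).
Carrying full precision, 45.94 × 80.991 = 3720.72654 cm; 80.991 has 5 s.f., so the result keeps min(3, 5) = 3 s.f.
Rounded to 3 significant figures: 3.72 × 10^3 cm.

3.72 × 10^3 cm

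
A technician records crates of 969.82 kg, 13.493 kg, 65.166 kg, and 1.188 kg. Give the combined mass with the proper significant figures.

1049.67 kg

969.82 kg + 13.493 kg + 65.166 kg + 1.188 kg = 1049.667 kg.
Addition/subtraction keeps the fewest decimal places: 969.82 → 2 decimal places, 13.493 → 3 decimal places, 65.166 → 3 decimal places, 1.188 → 3 decimal places; limit is 2.
Rounded to 2 decimal places: 1049.67 kg.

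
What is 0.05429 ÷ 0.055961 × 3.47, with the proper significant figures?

3.37

0.05429 ÷ 0.055961 × 3.47 = 3.36638551849…
Multiplication/division keeps the fewest significant figures: 0.05429 → 4 s.f., 0.055961 → 5 s.f., 3.47 → 3 s.f.; limit is 3.
Rounded to 3 significant figures: 3.37.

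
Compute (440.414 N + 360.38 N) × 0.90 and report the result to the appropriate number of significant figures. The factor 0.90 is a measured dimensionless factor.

440.414 N + 360.38 N = 800.794 N; the sum is limited to 2 decimal places (5 s.f.).
Carrying full precision, 800.794 × 0.90 = 720.7146 N; 0.90 has 2 s.f., so the result keeps min(5, 2) = 2 s.f.
Rounded to 2 significant figures: 7.2 × 10² N.

7.2 × 10² N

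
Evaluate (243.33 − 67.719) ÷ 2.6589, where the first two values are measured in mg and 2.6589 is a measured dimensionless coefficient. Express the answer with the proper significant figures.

243.33 mg − 67.719 mg = 175.611 mg; the difference is limited to 2 decimal places (5 s.f.).
Carrying full precision, 175.611 ÷ 2.6589 = 66.0464853887… mg; 2.6589 has 5 s.f., so the result keeps min(5, 5) = 5 s.f.
Rounded to 5 significant figures: 66.046 mg.

66.046 mg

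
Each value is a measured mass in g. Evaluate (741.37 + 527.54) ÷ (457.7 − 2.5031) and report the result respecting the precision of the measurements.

2.788

741.37 + 527.54 = 1268.91, limited to 2 d.p. → 6 s.f.; 457.7 − 2.5031 = 455.1969, limited to 1 d.p. → 4 s.f.
Carrying full precision, 1268.91 ÷ 455.1969 = 2.7876068576…; keep min(6, 4) = 4 s.f.
Rounded to 4 significant figures: 2.788.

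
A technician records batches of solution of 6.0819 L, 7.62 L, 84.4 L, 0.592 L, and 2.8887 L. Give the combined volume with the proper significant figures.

101.6 L

6.0819 L + 7.62 L + 84.4 L + 0.592 L + 2.8887 L = 101.5826 L.
Addition/subtraction keeps the fewest decimal places: 6.0819 → 4 decimal places, 7.62 → 2 decimal places, 84.4 → 1 decimal place, 0.592 → 3 decimal places, 2.8887 → 4 decimal places; limit is 1.
Rounded to 1 decimal place: 101.6 L.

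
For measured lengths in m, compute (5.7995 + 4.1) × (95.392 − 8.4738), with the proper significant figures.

8.6 × 10² m²

5.7995 + 4.1 = 9.8995, limited to 1 d.p. → 2 s.f.; 95.392 − 8.4738 = 86.9182, limited to 3 d.p. → 5 s.f.
Carrying full precision, 9.8995 × 86.9182 = 860.4467209; keep min(2, 5) = 2 s.f.
Rounded to 2 significant figures: 8.6 × 10² m².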